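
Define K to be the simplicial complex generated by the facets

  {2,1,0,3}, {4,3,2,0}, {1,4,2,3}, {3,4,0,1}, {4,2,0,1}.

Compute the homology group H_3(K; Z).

We work with the vertex ordering 0 < 1 < 2 < 3 < 4. The simplices of K, each written with vertices in increasing order, are:

  0-simplices (5): [0], [1], [2], [3], [4]
  1-simplices (10): [0,1], [0,2], [0,3], [0,4], [1,2], [1,3], [1,4], [2,3], [2,4], [3,4]
  2-simplices (10): [0,1,2], [0,1,3], [0,1,4], [0,2,3], [0,2,4], [0,3,4], [1,2,3], [1,2,4], [1,3,4], [2,3,4]
  3-simplices (5): [0,1,2,3], [0,1,2,4], [0,1,3,4], [0,2,3,4], [1,2,3,4]

giving chain groups C_0 ≅ Z^5, C_1 ≅ Z^10, C_2 ≅ Z^10, C_3 ≅ Z^5.

Boundary ∂_1: C_1 → C_0 maps an edge to its endpoints' difference, ∂[p,q] = q − p.
As a 5×10 matrix over Z this has rank 4, with invariant factors (1,1,1,1).

The boundary map ∂_2: C_2 → C_1 acts by ∂[p,q,r] = [q,r] − [p,r] + [p,q]. For instance
  ∂[1,3,4] = [3,4] − [1,4] + [1,3],
  ∂[1,2,3] = [2,3] − [1,3] + [1,2].
The 10×10 boundary matrix has rank 6 and Smith normal form diag(1,1,1,1,1,1).

The boundary map ∂_3: C_3 → C_2 sends each 3-simplex σ to the alternating sum Σ_i (−1)^i (σ with its i-th vertex removed). For instance
  ∂[0,1,2,4] = [1,2,4] − [0,2,4] + [0,1,4] − [0,1,2],
  ∂[0,1,3,4] = [1,3,4] − [0,3,4] + [0,1,4] − [0,1,3].
This gives a 10×5 integer matrix of rank 4; reducing to Smith normal form yields diagonal entries (1,1,1,1).

From H_k ≅ ker(∂_k) / im(∂_{k+1}) we obtain:

  H_3: rank ker ∂_3 − rank ∂_4 = (5 − 4) − 0 = 1, and there is no ∂_4, so H_3 ≅ Z.

H_3 ≅ Z.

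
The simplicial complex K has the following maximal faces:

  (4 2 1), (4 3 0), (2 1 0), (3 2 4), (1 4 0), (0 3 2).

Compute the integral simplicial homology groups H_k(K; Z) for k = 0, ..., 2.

H_0 ≅ Z,  H_1 = 0,  H_2 ≅ Z.

Order the vertices as 0 < 1 < 2 < 3 < 4. Listing each simplex with vertices in this order, K has dimension 2 with simplices:

  0-simplices (5): [0], [1], [2], [3], [4]
  1-simplices (9): [0,1], [0,2], [0,3], [0,4], [1,2], [1,4], [2,3], [2,4], [3,4]
  2-simplices (6): [0,1,2], [0,1,4], [0,2,3], [0,3,4], [1,2,4], [2,3,4]

so the chain groups are C_0 ≅ Z^5, C_1 ≅ Z^9, C_2 ≅ Z^6.

Boundary ∂_1: C_1 → C_0 maps an edge to its endpoints' difference, ∂[p,q] = q − p. For instance
  ∂[2,4] = [4] − [2].
As a 5×9 matrix over Z this has rank 4, with invariant factors (1,1,1,1).

The boundary map ∂_2: C_2 → C_1 acts by ∂[p,q,r] = [q,r] − [p,r] + [p,q]. For instance
  ∂[2,3,4] = [3,4] − [2,4] + [2,3],
  ∂[0,2,3] = [2,3] − [0,3] + [0,2].
This gives a 9×6 integer matrix of rank 5; reducing to Smith normal form yields diagonal entries (1,1,1,1,1).

Computing H_k = (kernel of ∂_k) / (image of ∂_{k+1}):

  H_0: rank C_0 − rank ∂_1 = 5 − 4 = 1, and the invariant factors of ∂_1 are all 1, so H_0 = Z.
  H_1: rank ker ∂_1 − rank ∂_2 = (9 − 4) − 5 = 0, and the invariant factors of ∂_2 are all 1, so H_1 = 0.
  H_2: rank ker ∂_2 − rank ∂_3 = (6 − 5) − 0 = 1, and there is no ∂_3, so H_2 = Z.

(K is a triangulation of the 2-sphere S^2.)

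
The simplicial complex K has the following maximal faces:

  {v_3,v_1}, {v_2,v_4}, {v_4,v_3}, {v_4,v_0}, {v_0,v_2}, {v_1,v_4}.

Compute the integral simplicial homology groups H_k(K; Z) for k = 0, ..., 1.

Take the total order v_0 < v_1 < v_2 < v_3 < v_4 on the vertex set. Then K (dimension 1) consists of the simplices:

  0-simplices (5): [v_0], [v_1], [v_2], [v_3], [v_4]
  1-simplices (6): [v_0,v_2], [v_0,v_4], [v_1,v_3], [v_1,v_4], [v_2,v_4], [v_3,v_4]

so the chain groups are C_0 ≅ Z^5, C_1 ≅ Z^6.

∂_1: C_1 → C_0 maps an edge to its endpoints' difference, ∂[p,q] = q − p. For instance
  ∂[v_0,v_4] = [v_4] − [v_0].
This gives a 5×6 integer matrix of rank 4; reducing to Smith normal form yields diagonal entries (1,1,1,1).

Reading off H_k = ker ∂_k / im ∂_{k+1}:

  H_0: rank C_0 − rank ∂_1 = 5 − 4 = 1, and the invariant factors of ∂_1 are all 1, so H_0 = Z.
  H_1: rank ker ∂_1 − rank ∂_2 = (6 − 4) − 0 = 2, and there is no ∂_2, so H_1 = Z^2.

As a check, the Euler characteristic is 5 − 6 = -1, which agrees with 1 − 2 = -1.
(K is a triangulation of a wedge of 2 circles.)

H_0 = Z,  H_1 = Z^2.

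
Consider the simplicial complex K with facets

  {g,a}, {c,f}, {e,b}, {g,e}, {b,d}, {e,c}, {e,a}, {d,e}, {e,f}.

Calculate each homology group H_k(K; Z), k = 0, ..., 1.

Take the total order a < b < c < d < e < f < g on the vertex set. Then K (dimension 1) consists of the simplices:

  0-simplices (7): a, b, c, d, e, f, g
  1-simplices (9): ae, ag, bd, be, ce, cf, de, ef, eg

so the chain groups are C_0 ≅ Z^7, C_1 ≅ Z^9.

∂_1: C_1 → C_0 is given by ∂[p,q] = [q] − [p].
As a 7×9 matrix over Z this has rank 6, with invariant factors (1,1,1,1,1,1).

Computing H_k = (kernel of ∂_k) / (image of ∂_{k+1}):

  H_0: rank C_0 − rank ∂_1 = 7 − 6 = 1, and the invariant factors of ∂_1 are all 1, so H_0 = Z.
  H_1: rank ker ∂_1 − rank ∂_2 = (9 − 6) − 0 = 3, and there is no ∂_2, so H_1 = Z^3.

H_0 ≅ Z,  H_1 ≅ Z^3.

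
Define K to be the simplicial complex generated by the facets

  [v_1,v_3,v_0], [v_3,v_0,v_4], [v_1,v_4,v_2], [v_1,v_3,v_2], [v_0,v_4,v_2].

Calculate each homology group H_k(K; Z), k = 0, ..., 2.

H_0 ≅ Z,  H_1 ≅ Z,  H_2 = 0.

Take the total order v_0 < v_1 < v_2 < v_3 < v_4 on the vertex set. Then K (dimension 2) consists of the simplices:

  0-simplices (5): [v_0], [v_1], [v_2], [v_3], [v_4]
  1-simplices (10): [v_0,v_1], [v_0,v_2], [v_0,v_3], [v_0,v_4], [v_1,v_2], [v_1,v_3], [v_1,v_4], [v_2,v_3], [v_2,v_4], [v_3,v_4]
  2-simplices (5): [v_0,v_1,v_3], [v_0,v_2,v_4], [v_0,v_3,v_4], [v_1,v_2,v_3], [v_1,v_2,v_4]

so the chain groups are C_0 ≅ Z^5, C_1 ≅ Z^10, C_2 ≅ Z^5.

The boundary map ∂_1: C_1 → C_0 sends each edge [p,q] (with p < q) to q − p. For instance
  ∂[v_1,v_4] = [v_4] − [v_1].
This gives a 5×10 integer matrix of rank 4; reducing to Smith normal form yields diagonal entries (1,1,1,1).

∂_2: C_2 → C_1 maps a triangle to the signed sum of its edges. For instance
  ∂[v_0,v_3,v_4] = [v_3,v_4] − [v_0,v_4] + [v_0,v_3],
  ∂[v_1,v_2,v_4] = [v_2,v_4] − [v_1,v_4] + [v_1,v_2].
The resulting 10×5 matrix has rank 5, and its Smith normal form has invariant factors (1,1,1,1,1).

Computing H_k = (kernel of ∂_k) / (image of ∂_{k+1}):

  H_0: rank C_0 − rank ∂_1 = 5 − 4 = 1, and the invariant factors of ∂_1 are all 1, so H_0 = Z.
  H_1: rank ker ∂_1 − rank ∂_2 = (10 − 4) − 5 = 1, and the invariant factors of ∂_2 are all 1, so H_1 = Z.
  H_2: rank ker ∂_2 − rank ∂_3 = (5 − 5) − 0 = 0, and there is no ∂_3, so H_2 = 0.

As a check, the Euler characteristic is 5 − 10 + 5 = 0, which agrees with 1 − 1 + 0 = 0.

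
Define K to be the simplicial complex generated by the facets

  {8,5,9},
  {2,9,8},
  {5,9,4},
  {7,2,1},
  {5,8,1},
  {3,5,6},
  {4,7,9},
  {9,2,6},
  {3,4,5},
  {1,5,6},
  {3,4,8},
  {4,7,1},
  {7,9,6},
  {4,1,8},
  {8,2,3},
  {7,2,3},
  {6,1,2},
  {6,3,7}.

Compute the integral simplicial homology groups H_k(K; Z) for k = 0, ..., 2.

H_0 ≅ Z,  H_1 ≅ Z ⊕ Z/2,  H_2 = 0.

We work with the vertex ordering 1 < 2 < 3 < 4 < 5 < 6 < 7 < 8 < 9. The simplices of K, each written with vertices in increasing order, are:

  0-simplices (9): [1], [2], [3], [4], [5], [6], [7], [8], [9]
  1-simplices (27): (27 of them)
  2-simplices (18): [1,2,6], [1,2,7], [1,4,7], [1,4,8], [1,5,6], [1,5,8], [2,3,7], [2,3,8], [2,6,9], [2,8,9], [3,4,5], [3,4,8], [3,5,6], [3,6,7], [4,5,9], [4,7,9], [5,8,9], [6,7,9]

Hence C_0 ≅ Z^9, C_1 ≅ Z^27, C_2 ≅ Z^18.

The boundary map ∂_1: C_1 → C_0 is given by ∂[p,q] = [q] − [p].
This gives a 9×27 integer matrix of rank 8; reducing to Smith normal form yields diagonal entries (1,1,1,1,1,1,1,1).

The boundary map ∂_2: C_2 → C_1 maps a triangle to the signed sum of its edges. For instance
  ∂[2,3,7] = [3,7] − [2,7] + [2,3],
  ∂[1,4,8] = [4,8] − [1,8] + [1,4].
This gives a 27×18 integer matrix of rank 18; reducing to Smith normal form yields diagonal entries (1,1,1,1,1,1,1,1,1,1,1,1,1,1,1,1,1,2).

Now H_k = ker ∂_k / im ∂_{k+1}, so:

  H_0: rank C_0 − rank ∂_1 = 9 − 8 = 1, and the invariant factors of ∂_1 are all 1, so H_0 = Z.
  H_1: rank ker ∂_1 − rank ∂_2 = (27 − 8) − 18 = 1, and ∂_2 has invariant factor 2 > 1, so H_1 = Z ⊕ Z/2.
  H_2: rank ker ∂_2 − rank ∂_3 = (18 − 18) − 0 = 0, and there is no ∂_3, so H_2 = 0.

(K is a triangulation of the Klein bottle.)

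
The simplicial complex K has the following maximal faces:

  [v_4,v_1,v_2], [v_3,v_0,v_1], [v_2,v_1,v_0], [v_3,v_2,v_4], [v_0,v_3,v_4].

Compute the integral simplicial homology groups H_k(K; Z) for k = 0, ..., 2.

H_0 = Z,  H_1 = Z,  H_2 = 0.

Take the total order v_0 < v_1 < v_2 < v_3 < v_4 on the vertex set. Then K (dimension 2) consists of the simplices:

  0-simplices (5): [v_0], [v_1], [v_2], [v_3], [v_4]
  1-simplices (10): [v_0,v_1], [v_0,v_2], [v_0,v_3], [v_0,v_4], [v_1,v_2], [v_1,v_3], [v_1,v_4], [v_2,v_3], [v_2,v_4], [v_3,v_4]
  2-simplices (5): [v_0,v_1,v_2], [v_0,v_1,v_3], [v_0,v_3,v_4], [v_1,v_2,v_4], [v_2,v_3,v_4]

so the chain groups are C_0 ≅ Z^5, C_1 ≅ Z^10, C_2 ≅ Z^5.

Boundary ∂_1: C_1 → C_0 sends each edge [p,q] (with p < q) to q − p. For instance
  ∂[v_2,v_4] = [v_4] − [v_2].
The 5×10 boundary matrix has rank 4 and Smith normal form diag(1,1,1,1).

The boundary map ∂_2: C_2 → C_1 maps a triangle to the signed sum of its edges. For instance
  ∂[v_0,v_1,v_2] = [v_1,v_2] − [v_0,v_2] + [v_0,v_1],
  ∂[v_1,v_2,v_4] = [v_2,v_4] − [v_1,v_4] + [v_1,v_2].
The 10×5 boundary matrix has rank 5 and Smith normal form diag(1,1,1,1,1).

Reading off H_k = ker ∂_k / im ∂_{k+1}:

  H_0: rank C_0 − rank ∂_1 = 5 − 4 = 1, and the invariant factors of ∂_1 are all 1, so H_0 ≅ Z.
  H_1: rank ker ∂_1 − rank ∂_2 = (10 − 4) − 5 = 1, and the invariant factors of ∂_2 are all 1, so H_1 ≅ Z.
  H_2: rank ker ∂_2 − rank ∂_3 = (5 − 5) − 0 = 0, and there is no ∂_3, so H_2 ≅ 0.

As a check, the Euler characteristic is 5 − 10 + 5 = 0, which agrees with 1 − 1 + 0 = 0.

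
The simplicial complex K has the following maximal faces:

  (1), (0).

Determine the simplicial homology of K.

Take the total order 0 < 1 on the vertex set. Then K (dimension 0) consists of the simplices:

  0-simplices (2): [0], [1]

Hence C_0 ≅ Z^2.

Reading off H_k = ker ∂_k / im ∂_{k+1}:

  H_0: rank C_0 − rank ∂_1 = 2 − 0 = 2, and there is no ∂_1, so H_0 ≅ Z^2.

H_0 ≅ Z^2.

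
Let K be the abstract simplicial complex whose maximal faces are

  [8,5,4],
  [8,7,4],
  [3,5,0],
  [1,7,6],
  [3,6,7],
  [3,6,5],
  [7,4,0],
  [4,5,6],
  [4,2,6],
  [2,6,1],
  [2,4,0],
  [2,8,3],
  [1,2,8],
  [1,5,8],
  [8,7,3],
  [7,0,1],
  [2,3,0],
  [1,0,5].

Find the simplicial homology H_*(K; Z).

H_0 = Z,  H_1 = Z^2,  H_2 = Z.

Take the total order 0 < 1 < 2 < 3 < 4 < 5 < 6 < 7 < 8 on the vertex set. Then K (dimension 2) consists of the simplices:

  0-simplices (9): [0], [1], [2], [3], [4], [5], [6], [7], [8]
  1-simplices (27): (27 of them)
  2-simplices (18): [0,1,5], [0,1,7], [0,2,3], [0,2,4], [0,3,5], [0,4,7], [1,2,6], [1,2,8], [1,5,8], [1,6,7], [2,3,8], [2,4,6], [3,5,6], [3,6,7], [3,7,8], [4,5,6], [4,5,8], [4,7,8]

so the chain groups are C_0 ≅ Z^9, C_1 ≅ Z^27, C_2 ≅ Z^18.

∂_1: C_1 → C_0 maps an edge to its endpoints' difference, ∂[p,q] = q − p. For instance
  ∂[2,3] = [3] − [2].
This gives a 9×27 integer matrix of rank 8; reducing to Smith normal form yields diagonal entries (1,1,1,1,1,1,1,1).

∂_2: C_2 → C_1 acts by ∂[p,q,r] = [q,r] − [p,r] + [p,q]. For instance
  ∂[1,5,8] = [5,8] − [1,8] + [1,5],
  ∂[0,1,7] = [1,7] − [0,7] + [0,1].
The 27×18 boundary matrix has rank 17 and Smith normal form diag(1,1,1,1,1,1,1,1,1,1,1,1,1,1,1,1,1).

Computing H_k = (kernel of ∂_k) / (image of ∂_{k+1}):

  H_0: rank C_0 − rank ∂_1 = 9 − 8 = 1, and the invariant factors of ∂_1 are all 1, so H_0 = Z.
  H_1: rank ker ∂_1 − rank ∂_2 = (27 − 8) − 17 = 2, and the invariant factors of ∂_2 are all 1, so H_1 = Z^2.
  H_2: rank ker ∂_2 − rank ∂_3 = (18 − 17) − 0 = 1, and there is no ∂_3, so H_2 = Z.

As a check, the Euler characteristic is 9 − 27 + 18 = 0, which agrees with 1 − 2 + 1 = 0.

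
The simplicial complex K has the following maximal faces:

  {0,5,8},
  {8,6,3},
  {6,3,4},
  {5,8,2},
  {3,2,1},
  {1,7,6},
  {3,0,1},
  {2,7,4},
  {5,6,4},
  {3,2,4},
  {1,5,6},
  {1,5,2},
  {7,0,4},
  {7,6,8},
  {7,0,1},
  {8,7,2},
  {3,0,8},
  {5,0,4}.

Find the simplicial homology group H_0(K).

Take the total order 0 < 1 < 2 < 3 < 4 < 5 < 6 < 7 < 8 on the vertex set. Then K (dimension 2) consists of the simplices:

  0-simplices (9): [0], [1], [2], [3], [4], [5], [6], [7], [8]
  1-simplices (27): (27 of them)
  2-simplices (18): [0,1,3], [0,1,7], [0,3,8], [0,4,5], [0,4,7], [0,5,8], [1,2,3], [1,2,5], [1,5,6], [1,6,7], [2,3,4], [2,4,7], [2,5,8], [2,7,8], [3,4,6], [3,6,8], [4,5,6], [6,7,8]

giving chain groups C_0 ≅ Z^9, C_1 ≅ Z^27, C_2 ≅ Z^18.

The boundary map ∂_1: C_1 → C_0 is given by ∂[p,q] = [q] − [p].
As a 9×27 matrix over Z this has rank 8, with invariant factors (1,1,1,1,1,1,1,1).

∂_2: C_2 → C_1 maps a triangle to the signed sum of its edges. For instance
  ∂[4,5,6] = [5,6] − [4,6] + [4,5],
  ∂[1,2,5] = [2,5] − [1,5] + [1,2].
This gives a 27×18 integer matrix of rank 17; reducing to Smith normal form yields diagonal entries (1,1,1,1,1,1,1,1,1,1,1,1,1,1,1,1,1).

Computing H_k = (kernel of ∂_k) / (image of ∂_{k+1}):

  H_0: rank C_0 − rank ∂_1 = 9 − 8 = 1, and the invariant factors of ∂_1 are all 1, so H_0 = Z.

H_0 = Z.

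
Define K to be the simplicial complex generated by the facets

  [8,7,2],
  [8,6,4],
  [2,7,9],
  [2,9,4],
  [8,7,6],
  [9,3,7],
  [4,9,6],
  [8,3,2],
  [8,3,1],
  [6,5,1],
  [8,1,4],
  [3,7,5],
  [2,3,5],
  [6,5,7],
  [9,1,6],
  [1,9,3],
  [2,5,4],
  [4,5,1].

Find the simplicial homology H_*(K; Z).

Fix the vertex order 1 < 2 < 3 < 4 < 5 < 6 < 7 < 8 < 9 and write every simplex with vertices in increasing order. Then dim K = 2 and the simplices of K are:

  0-simplices (9): [1], [2], [3], [4], [5], [6], [7], [8], [9]
  1-simplices (27): (27 of them)
  2-simplices (18): [1,3,8], [1,3,9], [1,4,5], [1,4,8], [1,5,6], [1,6,9], [2,3,5], [2,3,8], [2,4,5], [2,4,9], [2,7,8], [2,7,9], [3,5,7], [3,7,9], [4,6,8], [4,6,9], [5,6,7], [6,7,8]

giving chain groups C_0 ≅ Z^9, C_1 ≅ Z^27, C_2 ≅ Z^18.

The boundary map ∂_1: C_1 → C_0 maps an edge to its endpoints' difference, ∂[p,q] = q − p. For instance
  ∂[1,4] = [4] − [1].
This gives a 9×27 integer matrix of rank 8; reducing to Smith normal form yields diagonal entries (1,1,1,1,1,1,1,1).

Boundary ∂_2: C_2 → C_1 acts by ∂[p,q,r] = [q,r] − [p,r] + [p,q]. For instance
  ∂[2,3,8] = [3,8] − [2,8] + [2,3],
  ∂[2,3,5] = [3,5] − [2,5] + [2,3].
The 27×18 boundary matrix has rank 18 and Smith normal form diag(1,1,1,1,1,1,1,1,1,1,1,1,1,1,1,1,1,2).

Computing H_k = (kernel of ∂_k) / (image of ∂_{k+1}):

  H_0: rank C_0 − rank ∂_1 = 9 − 8 = 1, and the invariant factors of ∂_1 are all 1, so H_0 ≅ Z.
  H_1: rank ker ∂_1 − rank ∂_2 = (27 − 8) − 18 = 1, and ∂_2 has invariant factor 2 > 1, so H_1 ≅ Z ⊕ Z/2.
  H_2: rank ker ∂_2 − rank ∂_3 = (18 − 18) − 0 = 0, and there is no ∂_3, so H_2 ≅ 0.

As a check, the Euler characteristic is 9 − 27 + 18 = 0, which agrees with 1 − 1 + 0 = 0.
(K is a triangulation of the Klein bottle.)

H_0 = Z,  H_1 = Z ⊕ Z/2,  H_2 = 0.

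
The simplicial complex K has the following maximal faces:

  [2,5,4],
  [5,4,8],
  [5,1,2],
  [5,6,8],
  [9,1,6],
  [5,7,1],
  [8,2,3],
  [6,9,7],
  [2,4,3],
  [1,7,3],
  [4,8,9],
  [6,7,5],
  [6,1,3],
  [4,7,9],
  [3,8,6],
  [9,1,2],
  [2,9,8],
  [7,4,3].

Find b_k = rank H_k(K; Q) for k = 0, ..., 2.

K has 9 vertices, 27 edges, 18 triangles.
rank ∂_0 = 0, rank ∂_1 = 8 ⇒ b_0 = 9 − 0 − 8 = 1; all invariant factors of ∂_1 are 1 so no torsion. So H_0 ≅ Z.
rank ∂_1 = 8, rank ∂_2 = 18 ⇒ b_1 = 27 − 8 − 18 = 1; ∂_2 has invariant factor(s) [2] giving torsion. So H_1 ≅ Z ⊕ Z/2.
rank ∂_2 = 18, rank ∂_3 = 0 ⇒ b_2 = 18 − 18 − 0 = 0. So H_2 ≅ 0.

b_0 = 1, b_1 = 1, b_2 = 0.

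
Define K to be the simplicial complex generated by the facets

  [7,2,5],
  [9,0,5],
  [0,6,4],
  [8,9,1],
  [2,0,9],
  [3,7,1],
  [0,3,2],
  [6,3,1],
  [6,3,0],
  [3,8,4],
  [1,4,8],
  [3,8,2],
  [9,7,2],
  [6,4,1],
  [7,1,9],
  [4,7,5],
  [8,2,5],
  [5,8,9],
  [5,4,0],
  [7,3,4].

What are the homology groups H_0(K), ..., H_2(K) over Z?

Take the total order 0 < 1 < 2 < 3 < 4 < 5 < 6 < 7 < 8 < 9 on the vertex set. Then K (dimension 2) consists of the simplices:

  0-simplices (10): [0], [1], [2], [3], [4], [5], [6], [7], [8], [9]
  1-simplices (30): (30 of them)
  2-simplices (20): (20 of them)

so the chain groups are C_0 ≅ Z^10, C_1 ≅ Z^30, C_2 ≅ Z^20.

∂_1: C_1 → C_0 maps an edge to its endpoints' difference, ∂[p,q] = q − p. For instance
  ∂[2,7] = [7] − [2].
As a 10×30 matrix over Z this has rank 9, with invariant factors (1,1,1,1,1,1,1,1,1).

∂_2: C_2 → C_1 acts by ∂[p,q,r] = [q,r] − [p,r] + [p,q]. For instance
  ∂[5,8,9] = [8,9] − [5,9] + [5,8],
  ∂[2,7,9] = [7,9] − [2,9] + [2,7].
The resulting 30×20 matrix has rank 20, and its Smith normal form has invariant factors (1,1,1,1,1,1,1,1,1,1,1,1,1,1,1,1,1,1,1,2).

From H_k ≅ ker(∂_k) / im(∂_{k+1}) we obtain:

  H_0: rank C_0 − rank ∂_1 = 10 − 9 = 1, and the invariant factors of ∂_1 are all 1, so H_0 ≅ Z.
  H_1: rank ker ∂_1 − rank ∂_2 = (30 − 9) − 20 = 1, and ∂_2 has invariant factor 2 > 1, so H_1 ≅ Z ⊕ Z/2Z.
  H_2: rank ker ∂_2 − rank ∂_3 = (20 − 20) − 0 = 0, and there is no ∂_3, so H_2 ≅ 0.

H_0 = Z,  H_1 = Z ⊕ Z/2Z,  H_2 = 0.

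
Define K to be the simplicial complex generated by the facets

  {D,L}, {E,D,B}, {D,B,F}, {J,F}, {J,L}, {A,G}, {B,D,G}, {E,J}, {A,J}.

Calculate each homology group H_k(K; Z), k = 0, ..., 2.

Take the total order A < B < D < E < F < G < J < L on the vertex set. Then K (dimension 2) consists of the simplices:

  0-simplices (8): A, B, D, E, F, G, J, L
  1-simplices (13): AG, AJ, BD, BE, BF, BG, DE, DF, DG, DL, EJ, FJ, JL
  2-simplices (3): BDE, BDF, BDG

so the chain groups are C_0 ≅ Z^8, C_1 ≅ Z^13, C_2 ≅ Z^3.

Boundary ∂_1: C_1 → C_0 is given by ∂[p,q] = [q] − [p].
The 8×13 boundary matrix has rank 7 and Smith normal form diag(1,1,1,1,1,1,1).

∂_2: C_2 → C_1 acts by ∂[p,q,r] = [q,r] − [p,r] + [p,q]. For instance
  ∂BDE = DE − BE + BD,
  ∂BDG = DG − BG + BD.
As a 13×3 matrix over Z this has rank 3, with invariant factors (1,1,1).

Computing H_k = (kernel of ∂_k) / (image of ∂_{k+1}):

  H_0: rank C_0 − rank ∂_1 = 8 − 7 = 1, and the invariant factors of ∂_1 are all 1, so H_0 = Z.
  H_1: rank ker ∂_1 − rank ∂_2 = (13 − 7) − 3 = 3, and the invariant factors of ∂_2 are all 1, so H_1 = Z^3.
  H_2: rank ker ∂_2 − rank ∂_3 = (3 − 3) − 0 = 0, and there is no ∂_3, so H_2 = 0.

H_0 ≅ Z,  H_1 ≅ Z^3,  H_2 = 0.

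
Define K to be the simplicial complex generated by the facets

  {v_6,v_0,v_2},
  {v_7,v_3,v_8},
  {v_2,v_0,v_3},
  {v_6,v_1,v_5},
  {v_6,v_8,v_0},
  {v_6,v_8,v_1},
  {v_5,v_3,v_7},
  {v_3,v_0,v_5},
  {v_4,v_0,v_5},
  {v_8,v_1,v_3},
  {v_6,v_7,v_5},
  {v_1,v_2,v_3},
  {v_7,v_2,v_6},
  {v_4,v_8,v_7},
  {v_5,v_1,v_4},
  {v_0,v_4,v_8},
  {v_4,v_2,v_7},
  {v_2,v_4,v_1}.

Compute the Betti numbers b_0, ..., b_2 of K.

b_0 = 1, b_1 = 2, b_2 = 1.

Fix the vertex order v_0 < v_1 < v_2 < v_3 < v_4 < v_5 < v_6 < v_7 < v_8 and write every simplex with vertices in increasing order. Then dim K = 2 and the simplices of K are:

  0-simplices (9): [v_0], [v_1], [v_2], [v_3], [v_4], [v_5], [v_6], [v_7], [v_8]
  1-simplices (27): (27 of them)
  2-simplices (18): (18 of them)

giving chain groups C_0 ≅ Z^9, C_1 ≅ Z^27, C_2 ≅ Z^18.

The boundary map ∂_1: C_1 → C_0 sends each edge [p,q] (with p < q) to q − p. For instance
  ∂[v_2,v_4] = [v_4] − [v_2].
As a 9×27 matrix over Z this has rank 8, with invariant factors (1,1,1,1,1,1,1,1).

Boundary ∂_2: C_2 → C_1 sends each 2-simplex [p,q,r] to [q,r] − [p,r] + [p,q]. For instance
  ∂[v_0,v_4,v_8] = [v_4,v_8] − [v_0,v_8] + [v_0,v_4],
  ∂[v_1,v_5,v_6] = [v_5,v_6] − [v_1,v_6] + [v_1,v_5].
This gives a 27×18 integer matrix of rank 17; reducing to Smith normal form yields diagonal entries (1,1,1,1,1,1,1,1,1,1,1,1,1,1,1,1,1).

Reading off H_k = ker ∂_k / im ∂_{k+1}:

  H_0: rank C_0 − rank ∂_1 = 9 − 8 = 1, and the invariant factors of ∂_1 are all 1, so H_0 = Z.
  H_1: rank ker ∂_1 − rank ∂_2 = (27 − 8) − 17 = 2, and the invariant factors of ∂_2 are all 1, so H_1 = Z^2.
  H_2: rank ker ∂_2 − rank ∂_3 = (18 − 17) − 0 = 1, and there is no ∂_3, so H_2 = Z.

As a check, the Euler characteristic is 9 − 27 + 18 = 0, which agrees with 1 − 2 + 1 = 0.

Hence the Betti numbers are b_0 = 1, b_1 = 2, b_2 = 1.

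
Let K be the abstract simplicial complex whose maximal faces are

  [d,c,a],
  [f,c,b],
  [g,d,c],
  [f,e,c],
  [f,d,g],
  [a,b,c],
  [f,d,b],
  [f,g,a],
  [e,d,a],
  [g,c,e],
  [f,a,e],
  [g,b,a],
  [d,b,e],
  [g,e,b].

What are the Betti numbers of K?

Order the vertices as a < b < c < d < e < f < g. Listing each simplex with vertices in this order, K has dimension 2 with simplices:

  0-simplices (7): a, b, c, d, e, f, g
  1-simplices (21): ab, ac, ad, ae, af, ag, bc, bd, be, bf, bg, cd, ce, cf, cg, de, df, dg, ef, eg, fg
  2-simplices (14): abc, abg, acd, ade, aef, afg, bcf, bde, bdf, beg, cdg, cef, ceg, dfg

giving chain groups C_0 ≅ Z^7, C_1 ≅ Z^21, C_2 ≅ Z^14.

The boundary map ∂_1: C_1 → C_0 maps an edge to its endpoints' difference, ∂[p,q] = q − p. For instance
  ∂bg = g − b.
As a 7×21 matrix over Z this has rank 6, with invariant factors (1,1,1,1,1,1).

The boundary map ∂_2: C_2 → C_1 acts by ∂[p,q,r] = [q,r] − [p,r] + [p,q]. For instance
  ∂acd = cd − ad + ac,
  ∂afg = fg − ag + af.
This gives a 21×14 integer matrix of rank 13; reducing to Smith normal form yields diagonal entries (1,1,1,1,1,1,1,1,1,1,1,1,1).

From H_k ≅ ker(∂_k) / im(∂_{k+1}) we obtain:

  H_0: rank C_0 − rank ∂_1 = 7 − 6 = 1, and the invariant factors of ∂_1 are all 1, so H_0 = Z.
  H_1: rank ker ∂_1 − rank ∂_2 = (21 − 6) − 13 = 2, and the invariant factors of ∂_2 are all 1, so H_1 = Z^2.
  H_2: rank ker ∂_2 − rank ∂_3 = (14 − 13) − 0 = 1, and there is no ∂_3, so H_2 = Z.

Hence the Betti numbers are b_0 = 1, b_1 = 2, b_2 = 1.

b_0 = 1, b_1 = 2, b_2 = 1.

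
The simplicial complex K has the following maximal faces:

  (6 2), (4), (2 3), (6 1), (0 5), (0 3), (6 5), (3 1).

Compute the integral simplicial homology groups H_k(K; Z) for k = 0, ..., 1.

Take the total order 0 < 1 < 2 < 3 < 4 < 5 < 6 on the vertex set. Then K (dimension 1) consists of the simplices:

  0-simplices (7): [0], [1], [2], [3], [4], [5], [6]
  1-simplices (7): [0,3], [0,5], [1,3], [1,6], [2,3], [2,6], [5,6]

so the chain groups are C_0 ≅ Z^7, C_1 ≅ Z^7.

The boundary map ∂_1: C_1 → C_0 sends each edge [p,q] (with p < q) to q − p. For instance
  ∂[5,6] = [6] − [5].
The 7×7 boundary matrix has rank 5 and Smith normal form diag(1,1,1,1,1).

Computing H_k = (kernel of ∂_k) / (image of ∂_{k+1}):

  H_0: rank C_0 − rank ∂_1 = 7 − 5 = 2, and the invariant factors of ∂_1 are all 1, so H_0 = Z^2.
  H_1: rank ker ∂_1 − rank ∂_2 = (7 − 5) − 0 = 2, and there is no ∂_2, so H_1 = Z^2.

As a check, the Euler characteristic is 7 − 7 = 0, which agrees with 2 − 2 = 0.

H_0 = Z^2,  H_1 = Z^2.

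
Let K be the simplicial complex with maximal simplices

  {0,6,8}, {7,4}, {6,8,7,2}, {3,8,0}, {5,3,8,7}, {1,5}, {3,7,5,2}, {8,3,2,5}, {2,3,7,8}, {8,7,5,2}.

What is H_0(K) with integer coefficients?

Take the total order 0 < 1 < 2 < 3 < 4 < 5 < 6 < 7 < 8 on the vertex set. Then K (dimension 3) consists of the simplices:

  0-simplices (9): [0], [1], [2], [3], [4], [5], [6], [7], [8]
  1-simplices (18): [0,3], [0,6], [0,8], [1,5], [2,3], [2,5], [2,6], [2,7], [2,8], [3,5], [3,7], [3,8], [4,7], [5,7], [5,8], [6,7], [6,8], [7,8]
  2-simplices (15): [0,3,8], [0,6,8], [2,3,5], [2,3,7], [2,3,8], [2,5,7], [2,5,8], [2,6,7], [2,6,8], [2,7,8], [3,5,7], [3,5,8], [3,7,8], [5,7,8], [6,7,8]
  3-simplices (6): [2,3,5,7], [2,3,5,8], [2,3,7,8], [2,5,7,8], [2,6,7,8], [3,5,7,8]

so the chain groups are C_0 ≅ Z^9, C_1 ≅ Z^18, C_2 ≅ Z^15, C_3 ≅ Z^6.

The boundary map ∂_1: C_1 → C_0 sends each edge [p,q] (with p < q) to q − p.
As a 9×18 matrix over Z this has rank 8, with invariant factors (1,1,1,1,1,1,1,1).

∂_2: C_2 → C_1 sends each 2-simplex [p,q,r] to [q,r] − [p,r] + [p,q]. For instance
  ∂[2,6,7] = [6,7] − [2,7] + [2,6],
  ∂[3,5,7] = [5,7] − [3,7] + [3,5].
This gives a 18×15 integer matrix of rank 10; reducing to Smith normal form yields diagonal entries (1,1,1,1,1,1,1,1,1,1).

∂_3: C_3 → C_2 sends each 3-simplex σ to the alternating sum Σ_i (−1)^i (σ with its i-th vertex removed). For instance
  ∂[2,3,5,8] = [3,5,8] − [2,5,8] + [2,3,8] − [2,3,5],
  ∂[2,6,7,8] = [6,7,8] − [2,7,8] + [2,6,8] − [2,6,7].
As a 15×6 matrix over Z this has rank 5, with invariant factors (1,1,1,1,1).

Now H_k = ker ∂_k / im ∂_{k+1}, so:

  H_0: rank C_0 − rank ∂_1 = 9 − 8 = 1, and the invariant factors of ∂_1 are all 1, so H_0 = Z.

H_0 = Z.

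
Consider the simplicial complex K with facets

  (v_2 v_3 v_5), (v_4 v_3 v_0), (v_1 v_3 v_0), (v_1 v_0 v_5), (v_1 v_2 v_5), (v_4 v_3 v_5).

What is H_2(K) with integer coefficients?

Take the total order v_0 < v_1 < v_2 < v_3 < v_4 < v_5 on the vertex set. Then K (dimension 2) consists of the simplices:

  0-simplices (6): [v_0], [v_1], [v_2], [v_3], [v_4], [v_5]
  1-simplices (12): [v_0,v_1], [v_0,v_3], [v_0,v_4], [v_0,v_5], [v_1,v_2], [v_1,v_3], [v_1,v_5], [v_2,v_3], [v_2,v_5], [v_3,v_4], [v_3,v_5], [v_4,v_5]
  2-simplices (6): [v_0,v_1,v_3], [v_0,v_1,v_5], [v_0,v_3,v_4], [v_1,v_2,v_5], [v_2,v_3,v_5], [v_3,v_4,v_5]

so the chain groups are C_0 ≅ Z^6, C_1 ≅ Z^12, C_2 ≅ Z^6.

Boundary ∂_1: C_1 → C_0 maps an edge to its endpoints' difference, ∂[p,q] = q − p.
This gives a 6×12 integer matrix of rank 5; reducing to Smith normal form yields diagonal entries (1,1,1,1,1).

∂_2: C_2 → C_1 sends each 2-simplex [p,q,r] to [q,r] − [p,r] + [p,q]. For instance
  ∂[v_0,v_1,v_3] = [v_1,v_3] − [v_0,v_3] + [v_0,v_1],
  ∂[v_3,v_4,v_5] = [v_4,v_5] − [v_3,v_5] + [v_3,v_4].
As a 12×6 matrix over Z this has rank 6, with invariant factors (1,1,1,1,1,1).

From H_k ≅ ker(∂_k) / im(∂_{k+1}) we obtain:

  H_2: rank ker ∂_2 − rank ∂_3 = (6 − 6) − 0 = 0, and there is no ∂_3, so H_2 ≅ 0.

H_2 ≅ 0.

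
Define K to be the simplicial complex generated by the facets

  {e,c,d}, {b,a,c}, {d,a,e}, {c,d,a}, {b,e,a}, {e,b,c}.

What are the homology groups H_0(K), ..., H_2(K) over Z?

H_0 ≅ Z,  H_1 = 0,  H_2 ≅ Z.

Fix the vertex order a < b < c < d < e and write every simplex with vertices in increasing order. Then dim K = 2 and the simplices of K are:

  0-simplices (5): a, b, c, d, e
  1-simplices (9): ab, ac, ad, ae, bc, be, cd, ce, de
  2-simplices (6): abc, abe, acd, ade, bce, cde

Hence C_0 ≅ Z^5, C_1 ≅ Z^9, C_2 ≅ Z^6.

Boundary ∂_1: C_1 → C_0 sends each edge [p,q] (with p < q) to q − p. For instance
  ∂cd = d − c.
This gives a 5×9 integer matrix of rank 4; reducing to Smith normal form yields diagonal entries (1,1,1,1).

The boundary map ∂_2: C_2 → C_1 maps a triangle to the signed sum of its edges. For instance
  ∂abc = bc − ac + ab,
  ∂acd = cd − ad + ac.
The resulting 9×6 matrix has rank 5, and its Smith normal form has invariant factors (1,1,1,1,1).

Reading off H_k = ker ∂_k / im ∂_{k+1}:

  H_0: rank C_0 − rank ∂_1 = 5 − 4 = 1, and the invariant factors of ∂_1 are all 1, so H_0 ≅ Z.
  H_1: rank ker ∂_1 − rank ∂_2 = (9 − 4) − 5 = 0, and the invariant factors of ∂_2 are all 1, so H_1 ≅ 0.
  H_2: rank ker ∂_2 − rank ∂_3 = (6 − 5) − 0 = 1, and there is no ∂_3, so H_2 ≅ Z.

As a check, the Euler characteristic is 5 − 9 + 6 = 2, which agrees with 1 − 0 + 1 = 2.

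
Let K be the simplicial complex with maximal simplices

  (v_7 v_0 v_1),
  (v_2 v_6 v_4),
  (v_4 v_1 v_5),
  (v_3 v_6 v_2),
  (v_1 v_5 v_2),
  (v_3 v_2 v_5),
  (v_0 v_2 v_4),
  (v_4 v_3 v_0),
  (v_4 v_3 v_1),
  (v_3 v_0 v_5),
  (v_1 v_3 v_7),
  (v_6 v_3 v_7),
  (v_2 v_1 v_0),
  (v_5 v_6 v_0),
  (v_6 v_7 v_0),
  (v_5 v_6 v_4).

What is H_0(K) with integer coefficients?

H_0 = Z.

K has 8 vertices, 24 edges, 16 triangles.
rank ∂_0 = 0, rank ∂_1 = 7 ⇒ b_0 = 8 − 0 − 7 = 1; all invariant factors of ∂_1 are 1 so no torsion. So H_0 = Z.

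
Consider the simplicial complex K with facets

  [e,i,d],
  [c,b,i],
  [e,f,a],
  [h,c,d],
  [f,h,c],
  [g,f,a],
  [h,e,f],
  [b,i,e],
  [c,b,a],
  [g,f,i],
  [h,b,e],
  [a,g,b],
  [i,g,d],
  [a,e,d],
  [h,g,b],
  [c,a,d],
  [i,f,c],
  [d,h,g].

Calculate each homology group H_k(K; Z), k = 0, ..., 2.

H_0 ≅ Z,  H_1 ≅ Z^2,  H_2 ≅ Z.

Order the vertices as a < b < c < d < e < f < g < h < i. Listing each simplex with vertices in this order, K has dimension 2 with simplices:

  0-simplices (9): a, b, c, d, e, f, g, h, i
  1-simplices (27): ab, ac, ad, ae, af, ag, bc, be, bg, bh, bi, cd, cf, ch, ci, de, dg, dh, di, ef, eh, ei, fg, fh, fi, gh, gi
  2-simplices (18): abc, abg, acd, ade, aef, afg, bci, beh, bei, bgh, cdh, cfh, cfi, dei, dgh, dgi, efh, fgi

so the chain groups are C_0 ≅ Z^9, C_1 ≅ Z^27, C_2 ≅ Z^18.

The boundary map ∂_1: C_1 → C_0 sends each edge [p,q] (with p < q) to q − p. For instance
  ∂cf = f − c.
This gives a 9×27 integer matrix of rank 8; reducing to Smith normal form yields diagonal entries (1,1,1,1,1,1,1,1).

Boundary ∂_2: C_2 → C_1 acts by ∂[p,q,r] = [q,r] − [p,r] + [p,q]. For instance
  ∂afg = fg − ag + af,
  ∂cfi = fi − ci + cf.
This gives a 27×18 integer matrix of rank 17; reducing to Smith normal form yields diagonal entries (1,1,1,1,1,1,1,1,1,1,1,1,1,1,1,1,1).

From H_k ≅ ker(∂_k) / im(∂_{k+1}) we obtain:

  H_0: rank C_0 − rank ∂_1 = 9 − 8 = 1, and the invariant factors of ∂_1 are all 1, so H_0 ≅ Z.
  H_1: rank ker ∂_1 − rank ∂_2 = (27 − 8) − 17 = 2, and the invariant factors of ∂_2 are all 1, so H_1 ≅ Z^2.
  H_2: rank ker ∂_2 − rank ∂_3 = (18 − 17) − 0 = 1, and there is no ∂_3, so H_2 ≅ Z.

As a check, the Euler characteristic is 9 − 27 + 18 = 0, which agrees with 1 − 2 + 1 = 0.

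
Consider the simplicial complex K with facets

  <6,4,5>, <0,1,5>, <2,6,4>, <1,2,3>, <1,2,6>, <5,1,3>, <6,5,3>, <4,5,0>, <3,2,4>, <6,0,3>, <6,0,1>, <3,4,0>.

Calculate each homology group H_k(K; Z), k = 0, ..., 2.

We work with the vertex ordering 0 < 1 < 2 < 3 < 4 < 5 < 6. The simplices of K, each written with vertices in increasing order, are:

  0-simplices (7): [0], [1], [2], [3], [4], [5], [6]
  1-simplices (18): [0,1], [0,3], [0,4], [0,5], [0,6], [1,2], [1,3], [1,5], [1,6], [2,3], [2,4], [2,6], [3,4], [3,5], [3,6], [4,5], [4,6], [5,6]
  2-simplices (12): [0,1,5], [0,1,6], [0,3,4], [0,3,6], [0,4,5], [1,2,3], [1,2,6], [1,3,5], [2,3,4], [2,4,6], [3,5,6], [4,5,6]

giving chain groups C_0 ≅ Z^7, C_1 ≅ Z^18, C_2 ≅ Z^12.

Boundary ∂_1: C_1 → C_0 maps an edge to its endpoints' difference, ∂[p,q] = q − p.
As a 7×18 matrix over Z this has rank 6, with invariant factors (1,1,1,1,1,1).

∂_2: C_2 → C_1 maps a triangle to the signed sum of its edges. For instance
  ∂[0,3,6] = [3,6] − [0,6] + [0,3],
  ∂[2,4,6] = [4,6] − [2,6] + [2,4].
As a 18×12 matrix over Z this has rank 12, with invariant factors (1,1,1,1,1,1,1,1,1,1,1,2).

From H_k ≅ ker(∂_k) / im(∂_{k+1}) we obtain:

  H_0: rank C_0 − rank ∂_1 = 7 − 6 = 1, and the invariant factors of ∂_1 are all 1, so H_0 = Z.
  H_1: rank ker ∂_1 − rank ∂_2 = (18 − 6) − 12 = 0, and ∂_2 has invariant factor 2 > 1, so H_1 = Z/2.
  H_2: rank ker ∂_2 − rank ∂_3 = (12 − 12) − 0 = 0, and there is no ∂_3, so H_2 = 0.

As a check, the Euler characteristic is 7 − 18 + 12 = 1, which agrees with 1 − 0 + 0 = 1.
(K is a triangulation of the real projective plane RP^2.)

H_0 = Z,  H_1 = Z/2,  H_2 = 0.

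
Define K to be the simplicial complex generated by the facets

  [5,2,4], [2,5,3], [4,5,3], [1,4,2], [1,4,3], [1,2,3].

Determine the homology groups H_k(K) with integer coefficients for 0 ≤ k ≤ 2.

H_0 ≅ Z,  H_1 = 0,  H_2 ≅ Z.

We work with the vertex ordering 1 < 2 < 3 < 4 < 5. The simplices of K, each written with vertices in increasing order, are:

  0-simplices (5): [1], [2], [3], [4], [5]
  1-simplices (9): [1,2], [1,3], [1,4], [2,3], [2,4], [2,5], [3,4], [3,5], [4,5]
  2-simplices (6): [1,2,3], [1,2,4], [1,3,4], [2,3,5], [2,4,5], [3,4,5]

Hence C_0 ≅ Z^5, C_1 ≅ Z^9, C_2 ≅ Z^6.

∂_1: C_1 → C_0 is given by ∂[p,q] = [q] − [p].
The resulting 5×9 matrix has rank 4, and its Smith normal form has invariant factors (1,1,1,1).

∂_2: C_2 → C_1 acts by ∂[p,q,r] = [q,r] − [p,r] + [p,q]. For instance
  ∂[2,4,5] = [4,5] − [2,5] + [2,4],
  ∂[3,4,5] = [4,5] − [3,5] + [3,4].
As a 9×6 matrix over Z this has rank 5, with invariant factors (1,1,1,1,1).

Reading off H_k = ker ∂_k / im ∂_{k+1}:

  H_0: rank C_0 − rank ∂_1 = 5 − 4 = 1, and the invariant factors of ∂_1 are all 1, so H_0 ≅ Z.
  H_1: rank ker ∂_1 − rank ∂_2 = (9 − 4) − 5 = 0, and the invariant factors of ∂_2 are all 1, so H_1 ≅ 0.
  H_2: rank ker ∂_2 − rank ∂_3 = (6 − 5) − 0 = 1, and there is no ∂_3, so H_2 ≅ Z.

(K is a triangulation of the 2-sphere S^2.)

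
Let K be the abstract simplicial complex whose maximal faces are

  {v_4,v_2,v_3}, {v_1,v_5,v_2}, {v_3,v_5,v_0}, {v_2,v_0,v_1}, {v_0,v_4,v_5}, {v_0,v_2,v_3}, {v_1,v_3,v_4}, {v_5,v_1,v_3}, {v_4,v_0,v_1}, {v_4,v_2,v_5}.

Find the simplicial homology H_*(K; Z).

H_0 = Z,  H_1 = Z/2Z,  H_2 = 0.

Take the total order v_0 < v_1 < v_2 < v_3 < v_4 < v_5 on the vertex set. Then K (dimension 2) consists of the simplices:

  0-simplices (6): [v_0], [v_1], [v_2], [v_3], [v_4], [v_5]
  1-simplices (15): (15 of them)
  2-simplices (10): [v_0,v_1,v_2], [v_0,v_1,v_4], [v_0,v_2,v_3], [v_0,v_3,v_5], [v_0,v_4,v_5], [v_1,v_2,v_5], [v_1,v_3,v_4], [v_1,v_3,v_5], [v_2,v_3,v_4], [v_2,v_4,v_5]

so the chain groups are C_0 ≅ Z^6, C_1 ≅ Z^15, C_2 ≅ Z^10.

The boundary map ∂_1: C_1 → C_0 sends each edge [p,q] (with p < q) to q − p.
As a 6×15 matrix over Z this has rank 5, with invariant factors (1,1,1,1,1).

Boundary ∂_2: C_2 → C_1 maps a triangle to the signed sum of its edges. For instance
  ∂[v_1,v_3,v_4] = [v_3,v_4] − [v_1,v_4] + [v_1,v_3],
  ∂[v_1,v_2,v_5] = [v_2,v_5] − [v_1,v_5] + [v_1,v_2].
The 15×10 boundary matrix has rank 10 and Smith normal form diag(1,1,1,1,1,1,1,1,1,2).

From H_k ≅ ker(∂_k) / im(∂_{k+1}) we obtain:

  H_0: rank C_0 − rank ∂_1 = 6 − 5 = 1, and the invariant factors of ∂_1 are all 1, so H_0 ≅ Z.
  H_1: rank ker ∂_1 − rank ∂_2 = (15 − 5) − 10 = 0, and ∂_2 has invariant factor 2 > 1, so H_1 ≅ Z/2Z.
  H_2: rank ker ∂_2 − rank ∂_3 = (10 − 10) − 0 = 0, and there is no ∂_3, so H_2 ≅ 0.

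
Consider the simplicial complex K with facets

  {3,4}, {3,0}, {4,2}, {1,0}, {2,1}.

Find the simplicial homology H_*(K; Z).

H_0 = Z,  H_1 = Z.

Order the vertices as 0 < 1 < 2 < 3 < 4. Listing each simplex with vertices in this order, K has dimension 1 with simplices:

  0-simplices (5): [0], [1], [2], [3], [4]
  1-simplices (5): [0,1], [0,3], [1,2], [2,4], [3,4]

Hence C_0 ≅ Z^5, C_1 ≅ Z^5.

∂_1: C_1 → C_0 is given by ∂[p,q] = [q] − [p].
As a 5×5 matrix over Z this has rank 4, with invariant factors (1,1,1,1).

Reading off H_k = ker ∂_k / im ∂_{k+1}:

  H_0: rank C_0 − rank ∂_1 = 5 − 4 = 1, and the invariant factors of ∂_1 are all 1, so H_0 = Z.
  H_1: rank ker ∂_1 − rank ∂_2 = (5 − 4) − 0 = 1, and there is no ∂_2, so H_1 = Z.

As a check, the Euler characteristic is 5 − 5 = 0, which agrees with 1 − 1 = 0.
(K is a triangulation of the circle S^1.)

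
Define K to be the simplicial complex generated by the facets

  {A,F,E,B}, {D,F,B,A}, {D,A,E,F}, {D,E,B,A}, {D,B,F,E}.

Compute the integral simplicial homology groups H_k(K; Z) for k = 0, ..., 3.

H_0 ≅ Z,  H_1 = 0,  H_2 = 0,  H_3 ≅ Z.

K has 5 vertices, 10 edges, 10 triangles, 5 3-simplices.
rank ∂_0 = 0, rank ∂_1 = 4 ⇒ b_0 = 5 − 0 − 4 = 1; all invariant factors of ∂_1 are 1 so no torsion. So H_0 ≅ Z.
rank ∂_1 = 4, rank ∂_2 = 6 ⇒ b_1 = 10 − 4 − 6 = 0; all invariant factors of ∂_2 are 1 so no torsion. So H_1 ≅ 0.
rank ∂_2 = 6, rank ∂_3 = 4 ⇒ b_2 = 10 − 6 − 4 = 0; all invariant factors of ∂_3 are 1 so no torsion. So H_2 ≅ 0.
rank ∂_3 = 4, rank ∂_4 = 0 ⇒ b_3 = 5 − 4 − 0 = 1. So H_3 ≅ Z.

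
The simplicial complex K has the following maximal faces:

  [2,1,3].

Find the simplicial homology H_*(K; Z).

H_0 = Z,  H_1 = 0,  H_2 = 0.

Take the total order 1 < 2 < 3 on the vertex set. Then K (dimension 2) consists of the simplices:

  0-simplices (3): [1], [2], [3]
  1-simplices (3): [1,2], [1,3], [2,3]
  2-simplices (1): [1,2,3]

giving chain groups C_0 ≅ Z^3, C_1 ≅ Z^3, C_2 ≅ Z^1.

∂_1: C_1 → C_0 is given by ∂[p,q] = [q] − [p]. For instance
  ∂[1,2] = [2] − [1].
This gives a 3×3 integer matrix of rank 2; reducing to Smith normal form yields diagonal entries (1,1).

The boundary map ∂_2: C_2 → C_1 acts by ∂[p,q,r] = [q,r] − [p,r] + [p,q]. For instance
  ∂[1,2,3] = [2,3] − [1,3] + [1,2].
The resulting 3×1 matrix has rank 1, and its Smith normal form has invariant factors (1).

Reading off H_k = ker ∂_k / im ∂_{k+1}:

  H_0: rank C_0 − rank ∂_1 = 3 − 2 = 1, and the invariant factors of ∂_1 are all 1, so H_0 = Z.
  H_1: rank ker ∂_1 − rank ∂_2 = (3 − 2) − 1 = 0, and the invariant factors of ∂_2 are all 1, so H_1 = 0.
  H_2: rank ker ∂_2 − rank ∂_3 = (1 − 1) − 0 = 0, and there is no ∂_3, so H_2 = 0.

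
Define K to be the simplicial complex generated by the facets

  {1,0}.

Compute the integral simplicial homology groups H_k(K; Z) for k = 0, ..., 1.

We work with the vertex ordering 0 < 1. The simplices of K, each written with vertices in increasing order, are:

  0-simplices (2): [0], [1]
  1-simplices (1): [0,1]

so the chain groups are C_0 ≅ Z^2, C_1 ≅ Z^1.

The boundary map ∂_1: C_1 → C_0 sends each edge [p,q] (with p < q) to q − p.
The 2×1 boundary matrix has rank 1 and Smith normal form diag(1).

Reading off H_k = ker ∂_k / im ∂_{k+1}:

  H_0: rank C_0 − rank ∂_1 = 2 − 1 = 1, and the invariant factors of ∂_1 are all 1, so H_0 ≅ Z.
  H_1: rank ker ∂_1 − rank ∂_2 = (1 − 1) − 0 = 0, and there is no ∂_2, so H_1 ≅ 0.

H_0 = Z,  H_1 = 0.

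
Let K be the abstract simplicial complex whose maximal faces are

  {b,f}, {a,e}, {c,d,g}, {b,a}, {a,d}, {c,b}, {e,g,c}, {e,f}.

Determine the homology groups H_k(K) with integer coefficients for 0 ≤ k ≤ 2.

H_0 = Z,  H_1 = Z^3,  H_2 = 0.

We work with the vertex ordering a < b < c < d < e < f < g. The simplices of K, each written with vertices in increasing order, are:

  0-simplices (7): a, b, c, d, e, f, g
  1-simplices (11): ab, ad, ae, bc, bf, cd, ce, cg, dg, ef, eg
  2-simplices (2): cdg, ceg

giving chain groups C_0 ≅ Z^7, C_1 ≅ Z^11, C_2 ≅ Z^2.

Boundary ∂_1: C_1 → C_0 is given by ∂[p,q] = [q] − [p]. For instance
  ∂bc = c − b.
The 7×11 boundary matrix has rank 6 and Smith normal form diag(1,1,1,1,1,1).

Boundary ∂_2: C_2 → C_1 maps a triangle to the signed sum of its edges. For instance
  ∂ceg = eg − cg + ce,
  ∂cdg = dg − cg + cd.
The resulting 11×2 matrix has rank 2, and its Smith normal form has invariant factors (1,1).

Computing H_k = (kernel of ∂_k) / (image of ∂_{k+1}):

  H_0: rank C_0 − rank ∂_1 = 7 − 6 = 1, and the invariant factors of ∂_1 are all 1, so H_0 = Z.
  H_1: rank ker ∂_1 − rank ∂_2 = (11 − 6) − 2 = 3, and the invariant factors of ∂_2 are all 1, so H_1 = Z^3.
  H_2: rank ker ∂_2 − rank ∂_3 = (2 − 2) − 0 = 0, and there is no ∂_3, so H_2 = 0.

As a check, the Euler characteristic is 7 − 11 + 2 = -2, which agrees with 1 − 3 + 0 = -2.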